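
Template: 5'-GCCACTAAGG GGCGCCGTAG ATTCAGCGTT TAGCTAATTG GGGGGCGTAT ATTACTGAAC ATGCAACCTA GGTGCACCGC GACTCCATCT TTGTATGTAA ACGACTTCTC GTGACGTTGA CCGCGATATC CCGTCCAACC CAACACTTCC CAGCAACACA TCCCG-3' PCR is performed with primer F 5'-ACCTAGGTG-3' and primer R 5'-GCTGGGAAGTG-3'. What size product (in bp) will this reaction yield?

89 bp

Forward primer ACCTAGGTG is found on the top strand at positions 66–74.
Reverse complement of the reverse primer: CACTTCCCAGC. This occurs on the top strand at positions 144–154.
The product runs from position 66 to position 154, so its length is 154 − 66 + 1 = 89 bp.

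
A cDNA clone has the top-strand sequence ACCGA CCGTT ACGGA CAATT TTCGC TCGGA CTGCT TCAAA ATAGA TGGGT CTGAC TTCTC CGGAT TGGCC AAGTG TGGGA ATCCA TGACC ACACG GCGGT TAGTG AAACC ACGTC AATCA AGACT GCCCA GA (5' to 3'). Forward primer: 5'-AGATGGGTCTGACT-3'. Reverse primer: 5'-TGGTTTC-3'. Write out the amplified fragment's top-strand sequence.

Forward primer AGATGGGTCTGACT is found on the top strand at positions 43–56.
Reverse complement of the reverse primer: GAAACCA. This occurs on the top strand at positions 105–111.
The product is the template from position 43 through 111 (69 bp).

5'-AGATGGGTCTGACTTCTCCGGATTGGCCAAGTGTGGGAATCCATGACCACACGGCGGTTAGTGAAACCA-3'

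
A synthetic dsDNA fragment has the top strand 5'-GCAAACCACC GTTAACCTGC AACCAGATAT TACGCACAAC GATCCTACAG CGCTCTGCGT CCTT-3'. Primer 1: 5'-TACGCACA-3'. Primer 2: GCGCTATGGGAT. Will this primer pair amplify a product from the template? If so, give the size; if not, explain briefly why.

No product — primer 2 has no binding site in the template.

Primer 2 (GCGCTATGGGAT) does not match the top strand, and its reverse complement ATCCCATAGCGC does not match either.
With no annealing site for primer 2, no amplification occurs.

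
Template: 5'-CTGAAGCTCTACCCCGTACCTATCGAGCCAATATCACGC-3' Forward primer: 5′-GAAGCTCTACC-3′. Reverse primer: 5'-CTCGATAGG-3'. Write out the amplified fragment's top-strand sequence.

5'-GAAGCTCTACCCCGTACCTATCGAG-3'

The forward primer matches the template at positions 3–13.
Reverse complement of the reverse primer: CCTATCGAG. This occurs on the top strand at positions 19–27.
The product is the template from position 3 through 27 (25 bp).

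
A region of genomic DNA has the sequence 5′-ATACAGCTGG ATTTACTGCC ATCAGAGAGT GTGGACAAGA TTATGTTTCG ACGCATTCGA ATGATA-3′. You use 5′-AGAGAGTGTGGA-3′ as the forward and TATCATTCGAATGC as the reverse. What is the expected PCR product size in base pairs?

Scanning the template, AGAGAGTGTGGA occurs at positions 24–35; this primer anneals to the bottom strand there with its 3' end pointing downstream.
The reverse primer's reverse complement is GCATTCGAATGATA, which matches the template at positions 53–66.
Product length = (reverse-primer end) − (forward-primer start) + 1 = 66 − 24 + 1 = 43 bp.

43 bp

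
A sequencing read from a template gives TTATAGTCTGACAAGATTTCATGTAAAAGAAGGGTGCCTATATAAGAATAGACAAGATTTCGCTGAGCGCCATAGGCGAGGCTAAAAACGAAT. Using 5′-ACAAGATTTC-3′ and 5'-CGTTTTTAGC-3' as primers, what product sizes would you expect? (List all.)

80 bp, 39 bp

The forward primer ACAAGATTTC matches the top strand at positions 11–20, 52–61.
The reverse primer's reverse complement is GCTAAAAACG, matching at positions 81–90.
Each forward site pairs with the reverse site to give a product ending at position 90: sizes 80, 39 bp.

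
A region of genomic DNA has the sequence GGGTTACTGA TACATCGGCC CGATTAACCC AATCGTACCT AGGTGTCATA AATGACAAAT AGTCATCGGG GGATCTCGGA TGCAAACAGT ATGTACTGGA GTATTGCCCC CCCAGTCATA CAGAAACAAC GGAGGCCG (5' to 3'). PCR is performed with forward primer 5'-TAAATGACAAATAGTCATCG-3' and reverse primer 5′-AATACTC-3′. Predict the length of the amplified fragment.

Forward primer TAAATGACAAATAGTCATCG is found on the top strand at positions 49–68.
Taking the reverse complement of AATACTC gives GAGTATT, found at positions 99–105 on the template; the primer anneals here to the top strand with its 3' end pointing upstream.
Product length = (reverse-primer end) − (forward-primer start) + 1 = 105 − 49 + 1 = 57 bp.

57 bp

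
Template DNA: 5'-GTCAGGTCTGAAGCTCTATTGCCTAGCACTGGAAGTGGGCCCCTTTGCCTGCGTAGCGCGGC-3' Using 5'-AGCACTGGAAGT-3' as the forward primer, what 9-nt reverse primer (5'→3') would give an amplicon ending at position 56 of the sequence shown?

5'-CTACGCAGG-3'

The forward primer binds at positions 25–36; the product's 3' end on the top strand is position 56.
The reverse primer anneals to the top strand over positions 48–56, i.e. to CCTGCGTAG.
Its sequence written 5'→3' is the reverse complement: CTACGCAGG.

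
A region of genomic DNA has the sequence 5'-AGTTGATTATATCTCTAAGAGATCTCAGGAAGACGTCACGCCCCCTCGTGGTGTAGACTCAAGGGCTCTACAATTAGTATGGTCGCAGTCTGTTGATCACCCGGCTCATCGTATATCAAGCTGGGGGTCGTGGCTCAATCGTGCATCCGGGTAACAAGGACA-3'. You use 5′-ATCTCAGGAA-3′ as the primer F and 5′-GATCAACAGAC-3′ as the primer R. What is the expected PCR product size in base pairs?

Forward primer ATCTCAGGAA is found on the top strand at positions 22–31.
Reverse complement of the reverse primer: GTCTGTTGATC. This occurs on the top strand at positions 88–98.
Product length = (reverse-primer end) − (forward-primer start) + 1 = 98 − 22 + 1 = 77 bp.

77 bp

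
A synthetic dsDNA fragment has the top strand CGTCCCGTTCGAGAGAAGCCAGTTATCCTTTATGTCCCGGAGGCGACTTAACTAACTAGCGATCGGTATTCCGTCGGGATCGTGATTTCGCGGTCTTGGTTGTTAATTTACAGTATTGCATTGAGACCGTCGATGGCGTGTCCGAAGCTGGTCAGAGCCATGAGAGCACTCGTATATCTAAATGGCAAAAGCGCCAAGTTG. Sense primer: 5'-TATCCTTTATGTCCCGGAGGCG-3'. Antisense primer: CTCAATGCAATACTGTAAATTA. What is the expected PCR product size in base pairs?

Forward primer TATCCTTTATGTCCCGGAGGCG is found on the top strand at positions 24–45.
Taking the reverse complement of CTCAATGCAATACTGTAAATTA gives TAATTTACAGTATTGCATTGAG, found at positions 104–125 on the template; the primer anneals here to the top strand with its 3' end pointing upstream.
Amplicon spans positions 24–125: 102 bp.

102 bp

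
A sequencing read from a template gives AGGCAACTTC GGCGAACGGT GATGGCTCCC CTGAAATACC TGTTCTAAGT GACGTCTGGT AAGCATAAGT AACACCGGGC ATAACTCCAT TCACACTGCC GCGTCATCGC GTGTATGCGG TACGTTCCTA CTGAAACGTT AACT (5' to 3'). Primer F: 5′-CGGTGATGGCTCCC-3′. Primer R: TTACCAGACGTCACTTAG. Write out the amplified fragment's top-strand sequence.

5'-CGGTGATGGCTCCCCTGAAATACCTGTTCTAAGTGACGTCTGGTAA-3'

Scanning the template, CGGTGATGGCTCCC occurs at positions 17–30; this primer anneals to the bottom strand there with its 3' end pointing downstream.
The reverse primer's reverse complement is CTAAGTGACGTCTGGTAA, which matches the template at positions 45–62.
The product is the template from position 17 through 62 (46 bp).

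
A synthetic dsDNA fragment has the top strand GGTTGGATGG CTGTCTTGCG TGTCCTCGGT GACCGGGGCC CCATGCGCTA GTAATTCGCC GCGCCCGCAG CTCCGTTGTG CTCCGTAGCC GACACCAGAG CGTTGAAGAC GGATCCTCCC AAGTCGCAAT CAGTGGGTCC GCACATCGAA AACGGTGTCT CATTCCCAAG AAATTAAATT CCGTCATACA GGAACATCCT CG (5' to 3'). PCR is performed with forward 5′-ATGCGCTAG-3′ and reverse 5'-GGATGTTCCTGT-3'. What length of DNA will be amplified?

Forward primer ATGCGCTAG is found on the top strand at positions 43–51.
Reverse complement of the reverse primer: ACAGGAACATCC. This occurs on the top strand at positions 188–199.
Amplicon spans positions 43–199: 157 bp.

157 bp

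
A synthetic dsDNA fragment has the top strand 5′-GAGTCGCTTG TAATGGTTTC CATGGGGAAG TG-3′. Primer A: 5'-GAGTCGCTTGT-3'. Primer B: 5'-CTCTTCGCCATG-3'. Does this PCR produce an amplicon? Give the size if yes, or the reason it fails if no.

No product — primer B has no binding site in the template.

Primer B (CTCTTCGCCATG) does not match the top strand, and its reverse complement CATGGCGAAGAG does not match either.
With no annealing site for primer B, no amplification occurs.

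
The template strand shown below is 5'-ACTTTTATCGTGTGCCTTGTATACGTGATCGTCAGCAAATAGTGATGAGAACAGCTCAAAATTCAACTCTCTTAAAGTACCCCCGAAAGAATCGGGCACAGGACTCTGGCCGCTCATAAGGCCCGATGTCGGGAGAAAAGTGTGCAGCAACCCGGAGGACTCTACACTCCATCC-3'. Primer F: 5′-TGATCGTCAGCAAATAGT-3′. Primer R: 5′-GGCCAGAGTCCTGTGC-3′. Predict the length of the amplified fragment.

86 bp

The forward primer matches the template at positions 26–43.
Taking the reverse complement of GGCCAGAGTCCTGTGC gives GCACAGGACTCTGGCC, found at positions 96–111 on the template; the primer anneals here to the top strand with its 3' end pointing upstream.
The product runs from position 26 to position 111, so its length is 111 − 26 + 1 = 86 bp.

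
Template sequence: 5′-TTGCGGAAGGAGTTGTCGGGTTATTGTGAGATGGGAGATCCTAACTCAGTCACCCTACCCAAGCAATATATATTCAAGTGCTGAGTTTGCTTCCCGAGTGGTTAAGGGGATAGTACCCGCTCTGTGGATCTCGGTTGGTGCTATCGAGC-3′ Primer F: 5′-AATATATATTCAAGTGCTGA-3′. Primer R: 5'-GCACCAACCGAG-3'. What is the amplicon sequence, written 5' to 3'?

5'-AATATATATTCAAGTGCTGAGTTTGCTTCCCGAGTGGTTAAGGGGATAGTACCCGCTCTGTGGATCTCGGTTGGTGC-3'

Scanning the template, AATATATATTCAAGTGCTGA occurs at positions 65–84; this primer anneals to the bottom strand there with its 3' end pointing downstream.
Taking the reverse complement of GCACCAACCGAG gives CTCGGTTGGTGC, found at positions 130–141 on the template; the primer anneals here to the top strand with its 3' end pointing upstream.
The product is the template from position 65 through 141 (77 bp).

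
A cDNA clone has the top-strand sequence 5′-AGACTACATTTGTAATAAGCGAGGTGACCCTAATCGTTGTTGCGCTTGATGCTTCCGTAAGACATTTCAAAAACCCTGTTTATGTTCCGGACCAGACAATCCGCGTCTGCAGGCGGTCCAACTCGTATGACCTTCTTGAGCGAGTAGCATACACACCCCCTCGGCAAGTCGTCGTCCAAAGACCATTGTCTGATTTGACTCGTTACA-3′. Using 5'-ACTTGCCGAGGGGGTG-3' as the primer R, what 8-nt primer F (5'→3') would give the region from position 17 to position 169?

The reverse primer's reverse complement CACCCCCTCGGCAAGT matches the template at positions 154–169; the product starts at position 17.
The forward primer is identical to the top strand over positions 17–24: AAGCGAGG.

5'-AAGCGAGG-3'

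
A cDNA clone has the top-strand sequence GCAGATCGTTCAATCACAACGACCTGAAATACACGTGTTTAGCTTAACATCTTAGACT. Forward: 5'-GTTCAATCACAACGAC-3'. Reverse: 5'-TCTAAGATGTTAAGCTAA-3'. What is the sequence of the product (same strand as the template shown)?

5'-GTTCAATCACAACGACCTGAAATACACGTGTTTAGCTTAACATCTTAGA-3'

The forward primer matches the template at positions 8–23.
The reverse primer's reverse complement is TTAGCTTAACATCTTAGA, which matches the template at positions 39–56.
The product is the template from position 8 through 56 (49 bp).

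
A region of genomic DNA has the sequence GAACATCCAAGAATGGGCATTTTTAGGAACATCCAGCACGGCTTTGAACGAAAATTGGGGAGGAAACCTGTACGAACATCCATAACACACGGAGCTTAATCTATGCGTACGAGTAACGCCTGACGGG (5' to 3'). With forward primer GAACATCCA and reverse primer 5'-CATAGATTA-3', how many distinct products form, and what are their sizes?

The forward primer GAACATCCA matches the top strand at positions 1–9, 27–35, 74–82.
The reverse primer's reverse complement is TAATCTATG, matching at positions 97–105.
Each forward site pairs with the reverse site to give a product ending at position 105: sizes 105, 79, 32 bp.

Three products: 105 bp, 79 bp, 32 bp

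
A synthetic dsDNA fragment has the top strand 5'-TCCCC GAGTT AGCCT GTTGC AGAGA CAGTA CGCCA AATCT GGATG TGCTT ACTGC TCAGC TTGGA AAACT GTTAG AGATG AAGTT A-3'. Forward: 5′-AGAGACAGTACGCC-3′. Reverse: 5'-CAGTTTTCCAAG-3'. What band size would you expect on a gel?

51 bp

Forward primer AGAGACAGTACGCC is found on the top strand at positions 21–34.
Reverse complement of the reverse primer: CTTGGAAAACTG. This occurs on the top strand at positions 60–71.
The product runs from position 21 to position 71, so its length is 71 − 21 + 1 = 51 bp.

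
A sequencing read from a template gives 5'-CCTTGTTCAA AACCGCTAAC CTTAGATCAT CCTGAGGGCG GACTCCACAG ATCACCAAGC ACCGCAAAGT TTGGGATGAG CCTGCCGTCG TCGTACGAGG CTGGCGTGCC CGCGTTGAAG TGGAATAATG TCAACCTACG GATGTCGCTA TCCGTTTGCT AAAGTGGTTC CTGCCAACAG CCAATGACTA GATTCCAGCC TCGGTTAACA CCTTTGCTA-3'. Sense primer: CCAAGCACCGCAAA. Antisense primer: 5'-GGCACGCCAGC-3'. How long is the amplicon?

Forward primer CCAAGCACCGCAAA is found on the top strand at positions 55–68.
Reverse complement of the reverse primer: GCTGGCGTGCC. This occurs on the top strand at positions 100–110.
The product runs from position 55 to position 110, so its length is 110 − 55 + 1 = 56 bp.

56 bp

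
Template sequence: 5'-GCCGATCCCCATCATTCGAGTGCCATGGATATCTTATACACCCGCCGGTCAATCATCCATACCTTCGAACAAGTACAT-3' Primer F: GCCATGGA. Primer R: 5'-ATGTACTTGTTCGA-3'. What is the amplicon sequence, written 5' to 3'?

5'-GCCATGGATATCTTATACACCCGCCGGTCAATCATCCATACCTTCGAACAAGTACAT-3'

Scanning the template, GCCATGGA occurs at positions 22–29; this primer anneals to the bottom strand there with its 3' end pointing downstream.
Reverse complement of the reverse primer: TCGAACAAGTACAT. This occurs on the top strand at positions 65–78.
The product is the template from position 22 through 78 (57 bp).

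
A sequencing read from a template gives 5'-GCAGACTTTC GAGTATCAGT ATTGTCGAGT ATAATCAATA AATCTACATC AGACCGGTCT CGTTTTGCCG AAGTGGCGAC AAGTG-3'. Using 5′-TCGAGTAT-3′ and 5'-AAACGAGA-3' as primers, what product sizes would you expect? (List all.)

The forward primer TCGAGTAT matches the top strand at positions 9–16, 25–32.
The reverse primer's reverse complement is TCTCGTTT, matching at positions 58–65.
Each forward site pairs with the reverse site to give a product ending at position 65: sizes 57, 41 bp.

57 bp, 41 bp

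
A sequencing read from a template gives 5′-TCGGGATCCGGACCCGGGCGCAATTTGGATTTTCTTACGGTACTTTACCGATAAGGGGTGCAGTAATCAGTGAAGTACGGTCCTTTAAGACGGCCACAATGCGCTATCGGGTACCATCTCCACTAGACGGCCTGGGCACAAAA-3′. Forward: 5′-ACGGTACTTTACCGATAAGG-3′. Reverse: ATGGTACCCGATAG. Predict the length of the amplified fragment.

Scanning the template, ACGGTACTTTACCGATAAGG occurs at positions 37–56; this primer anneals to the bottom strand there with its 3' end pointing downstream.
Reverse complement of the reverse primer: CTATCGGGTACCAT. This occurs on the top strand at positions 104–117.
Product length = (reverse-primer end) − (forward-primer start) + 1 = 117 − 37 + 1 = 81 bp.

81 bp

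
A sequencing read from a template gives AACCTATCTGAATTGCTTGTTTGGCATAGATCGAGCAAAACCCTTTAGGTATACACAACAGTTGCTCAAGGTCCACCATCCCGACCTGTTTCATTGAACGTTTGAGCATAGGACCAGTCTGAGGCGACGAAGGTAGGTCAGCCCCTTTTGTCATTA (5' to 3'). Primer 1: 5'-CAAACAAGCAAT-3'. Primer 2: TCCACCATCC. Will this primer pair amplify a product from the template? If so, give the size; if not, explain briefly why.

No product — the primers' 3' ends point away from each other.

Primer 1 (CAAACAAGCAAT) has reverse complement ATTGCTTGTTTG, which matches the top strand at positions 12–23; primer 1 anneals to the top strand there with its 3' end pointing upstream toward position 12.
Primer 2 (TCCACCATCC) matches the top strand directly at positions 72–81; it anneals to the bottom strand with its 3' end pointing downstream toward position 81.
The 3' ends diverge (primer 1 extends toward position 1, primer 2 toward position 156), so the primers never converge on a shared product.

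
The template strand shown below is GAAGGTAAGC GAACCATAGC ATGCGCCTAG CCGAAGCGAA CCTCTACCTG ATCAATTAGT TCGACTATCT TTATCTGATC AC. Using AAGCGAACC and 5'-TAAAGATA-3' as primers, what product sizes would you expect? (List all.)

67 bp, 40 bp

The forward primer AAGCGAACC matches the top strand at positions 7–15, 34–42.
The reverse primer's reverse complement is TATCTTTA, matching at positions 66–73.
Each forward site pairs with the reverse site to give a product ending at position 73: sizes 67, 40 bp.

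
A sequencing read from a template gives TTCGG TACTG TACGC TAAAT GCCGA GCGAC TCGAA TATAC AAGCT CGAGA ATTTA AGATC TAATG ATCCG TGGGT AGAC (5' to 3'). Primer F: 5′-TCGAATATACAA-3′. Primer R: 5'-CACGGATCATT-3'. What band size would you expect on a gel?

42 bp

The forward primer matches the template at positions 31–42.
The reverse primer's reverse complement is AATGATCCGTG, which matches the template at positions 62–72.
Product length = (reverse-primer end) − (forward-primer start) + 1 = 72 − 31 + 1 = 42 bp.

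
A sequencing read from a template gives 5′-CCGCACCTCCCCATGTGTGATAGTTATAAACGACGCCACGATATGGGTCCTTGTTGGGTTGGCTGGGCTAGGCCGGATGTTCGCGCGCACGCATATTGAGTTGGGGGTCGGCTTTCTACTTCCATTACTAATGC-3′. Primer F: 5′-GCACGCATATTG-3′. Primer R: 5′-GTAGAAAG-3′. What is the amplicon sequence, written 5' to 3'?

5'-GCACGCATATTGAGTTGGGGGTCGGCTTTCTAC-3'

The forward primer matches the template at positions 87–98.
Reverse complement of the reverse primer: CTTTCTAC. This occurs on the top strand at positions 112–119.
The product is the template from position 87 through 119 (33 bp).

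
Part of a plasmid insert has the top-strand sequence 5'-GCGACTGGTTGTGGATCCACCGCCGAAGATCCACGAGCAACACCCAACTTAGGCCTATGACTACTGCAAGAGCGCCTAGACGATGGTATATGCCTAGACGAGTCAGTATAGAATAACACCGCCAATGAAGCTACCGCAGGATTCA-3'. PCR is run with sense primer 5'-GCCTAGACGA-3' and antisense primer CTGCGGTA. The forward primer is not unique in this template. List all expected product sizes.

66 bp, 48 bp

The forward primer GCCTAGACGA matches the top strand at positions 74–83, 92–101.
The reverse primer's reverse complement is TACCGCAG, matching at positions 132–139.
Each forward site pairs with the reverse site to give a product ending at position 139: sizes 66, 48 bp.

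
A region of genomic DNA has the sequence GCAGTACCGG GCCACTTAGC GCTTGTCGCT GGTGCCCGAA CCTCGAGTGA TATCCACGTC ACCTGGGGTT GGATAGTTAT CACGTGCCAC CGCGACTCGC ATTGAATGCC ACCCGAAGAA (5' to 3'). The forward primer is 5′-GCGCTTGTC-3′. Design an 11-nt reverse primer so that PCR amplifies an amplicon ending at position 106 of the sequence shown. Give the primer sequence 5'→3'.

5'-TTCAATGCGAG-3'

The forward primer binds at positions 19–27; the product's 3' end on the top strand is position 106.
The reverse primer anneals to the top strand over positions 96–106, i.e. to CTCGCATTGAA.
Its sequence written 5'→3' is the reverse complement: TTCAATGCGAG.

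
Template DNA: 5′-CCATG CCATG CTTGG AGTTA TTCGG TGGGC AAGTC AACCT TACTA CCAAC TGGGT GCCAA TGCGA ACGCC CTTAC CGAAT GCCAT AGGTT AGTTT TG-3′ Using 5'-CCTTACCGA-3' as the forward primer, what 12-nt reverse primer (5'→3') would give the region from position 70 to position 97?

5'-CAAAACTAACCT-3'

The product's 3' end on the top strand is position 97.
The reverse primer anneals to the top strand over positions 86–97, i.e. to AGGTTAGTTTTG.
Its sequence written 5'→3' is the reverse complement: CAAAACTAACCT.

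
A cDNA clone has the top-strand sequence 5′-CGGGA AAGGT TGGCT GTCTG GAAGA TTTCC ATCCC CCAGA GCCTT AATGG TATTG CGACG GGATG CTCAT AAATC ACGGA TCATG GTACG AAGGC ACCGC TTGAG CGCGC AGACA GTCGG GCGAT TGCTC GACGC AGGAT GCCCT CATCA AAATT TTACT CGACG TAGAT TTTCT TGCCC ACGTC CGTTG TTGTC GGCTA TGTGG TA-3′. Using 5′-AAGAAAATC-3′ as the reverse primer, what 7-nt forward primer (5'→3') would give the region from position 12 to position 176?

The reverse primer's reverse complement GATTTTCTT matches the template at positions 168–176; the product starts at position 12.
The forward primer is identical to the top strand over positions 12–18: GGCTGTC.

5'-GGCTGTC-3'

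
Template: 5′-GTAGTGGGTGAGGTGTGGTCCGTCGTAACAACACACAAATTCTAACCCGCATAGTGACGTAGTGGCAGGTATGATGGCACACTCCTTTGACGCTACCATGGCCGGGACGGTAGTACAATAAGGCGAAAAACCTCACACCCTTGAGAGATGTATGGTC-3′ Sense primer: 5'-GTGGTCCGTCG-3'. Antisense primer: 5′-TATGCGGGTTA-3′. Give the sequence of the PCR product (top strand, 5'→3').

The forward primer matches the template at positions 15–25.
Reverse complement of the reverse primer: TAACCCGCATA. This occurs on the top strand at positions 43–53.
The product is the template from position 15 through 53 (39 bp).

5'-GTGGTCCGTCGTAACAACACACAAATTCTAACCCGCATA-3'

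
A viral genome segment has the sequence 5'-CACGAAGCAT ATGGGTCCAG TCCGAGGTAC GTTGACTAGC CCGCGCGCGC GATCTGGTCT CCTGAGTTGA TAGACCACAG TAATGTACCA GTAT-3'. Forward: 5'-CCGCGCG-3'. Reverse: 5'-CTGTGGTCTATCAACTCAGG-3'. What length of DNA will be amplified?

Scanning the template, CCGCGCG occurs at positions 41–47; this primer anneals to the bottom strand there with its 3' end pointing downstream.
The reverse primer's reverse complement is CCTGAGTTGATAGACCACAG, which matches the template at positions 61–80.
Product length = (reverse-primer end) − (forward-primer start) + 1 = 80 − 41 + 1 = 40 bp.

40 bp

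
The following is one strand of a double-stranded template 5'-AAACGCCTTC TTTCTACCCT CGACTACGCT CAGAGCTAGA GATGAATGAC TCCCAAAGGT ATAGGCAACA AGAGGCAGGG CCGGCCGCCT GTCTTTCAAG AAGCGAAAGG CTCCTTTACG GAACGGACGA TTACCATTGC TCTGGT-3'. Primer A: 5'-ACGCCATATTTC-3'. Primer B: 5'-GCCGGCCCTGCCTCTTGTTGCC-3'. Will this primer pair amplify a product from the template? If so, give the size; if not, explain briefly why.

No product — primer A has no binding site in the template.

Primer A (ACGCCATATTTC) does not match the top strand, and its reverse complement GAAATATGGCGT does not match either.
With no annealing site for primer A, no amplification occurs.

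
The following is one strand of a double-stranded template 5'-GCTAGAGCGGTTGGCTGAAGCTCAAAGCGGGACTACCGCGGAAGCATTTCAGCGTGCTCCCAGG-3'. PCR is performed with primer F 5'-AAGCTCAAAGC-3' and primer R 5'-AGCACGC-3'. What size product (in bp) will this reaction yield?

Forward primer AAGCTCAAAGC is found on the top strand at positions 18–28.
The reverse primer's reverse complement is GCGTGCT, which matches the template at positions 52–58.
The product runs from position 18 to position 58, so its length is 58 − 18 + 1 = 41 bp.

41 bp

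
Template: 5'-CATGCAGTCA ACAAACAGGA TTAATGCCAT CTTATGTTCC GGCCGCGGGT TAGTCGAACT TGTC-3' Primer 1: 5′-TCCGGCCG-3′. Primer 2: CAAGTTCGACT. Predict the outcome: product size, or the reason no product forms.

Yes — a 25 bp product.

Primer 1 (TCCGGCCG) matches the top strand at positions 38–45; it acts as a forward primer.
Primer 2's reverse complement is AGTCGAACTTG, matching the top strand at positions 52–62; it acts as a reverse primer.
The 3' ends face each other across positions 38–62, giving a 25 bp product.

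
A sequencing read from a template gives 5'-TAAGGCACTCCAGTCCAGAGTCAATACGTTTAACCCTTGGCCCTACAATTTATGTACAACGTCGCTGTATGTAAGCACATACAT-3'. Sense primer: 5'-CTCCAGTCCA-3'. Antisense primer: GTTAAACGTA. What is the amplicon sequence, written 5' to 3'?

5'-CTCCAGTCCAGAGTCAATACGTTTAAC-3'

The forward primer matches the template at positions 8–17.
Taking the reverse complement of GTTAAACGTA gives TACGTTTAAC, found at positions 25–34 on the template; the primer anneals here to the top strand with its 3' end pointing upstream.
The product is the template from position 8 through 34 (27 bp).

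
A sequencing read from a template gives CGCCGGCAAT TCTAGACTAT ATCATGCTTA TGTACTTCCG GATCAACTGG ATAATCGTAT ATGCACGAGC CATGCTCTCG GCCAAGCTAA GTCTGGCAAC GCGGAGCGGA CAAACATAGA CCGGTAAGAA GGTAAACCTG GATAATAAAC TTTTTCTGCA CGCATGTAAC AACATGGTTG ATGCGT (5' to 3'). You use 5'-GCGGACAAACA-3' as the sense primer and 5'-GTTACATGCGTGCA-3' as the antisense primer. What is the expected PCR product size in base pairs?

65 bp

The forward primer matches the template at positions 106–116.
Reverse complement of the reverse primer: TGCACGCATGTAAC. This occurs on the top strand at positions 157–170.
The product runs from position 106 to position 170, so its length is 170 − 106 + 1 = 65 bp.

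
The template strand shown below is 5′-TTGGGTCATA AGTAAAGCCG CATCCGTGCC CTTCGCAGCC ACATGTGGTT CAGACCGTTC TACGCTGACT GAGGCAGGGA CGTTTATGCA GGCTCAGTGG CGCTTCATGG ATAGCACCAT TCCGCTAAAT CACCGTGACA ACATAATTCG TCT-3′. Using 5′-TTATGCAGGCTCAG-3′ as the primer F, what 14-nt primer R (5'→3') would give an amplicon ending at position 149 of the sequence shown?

The forward primer binds at positions 84–97; the product's 3' end on the top strand is position 149.
The reverse primer anneals to the top strand over positions 136–149, i.e. to TGACAACATAATTC.
Its sequence written 5'→3' is the reverse complement: GAATTATGTTGTCA.

5'-GAATTATGTTGTCA-3'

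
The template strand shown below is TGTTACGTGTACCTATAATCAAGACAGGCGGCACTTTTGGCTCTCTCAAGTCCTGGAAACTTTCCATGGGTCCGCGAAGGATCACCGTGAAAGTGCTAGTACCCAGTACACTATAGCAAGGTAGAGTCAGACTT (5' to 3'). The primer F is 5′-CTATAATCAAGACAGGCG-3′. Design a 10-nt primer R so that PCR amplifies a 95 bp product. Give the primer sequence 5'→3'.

The forward primer binds at positions 13–30, so a 95 bp product ends at position 13 + 95 − 1 = 107.
The reverse primer anneals to the top strand over positions 98–107, i.e. to AGTACCCAGT.
Its sequence written 5'→3' is the reverse complement: ACTGGGTACT.

5'-ACTGGGTACT-3'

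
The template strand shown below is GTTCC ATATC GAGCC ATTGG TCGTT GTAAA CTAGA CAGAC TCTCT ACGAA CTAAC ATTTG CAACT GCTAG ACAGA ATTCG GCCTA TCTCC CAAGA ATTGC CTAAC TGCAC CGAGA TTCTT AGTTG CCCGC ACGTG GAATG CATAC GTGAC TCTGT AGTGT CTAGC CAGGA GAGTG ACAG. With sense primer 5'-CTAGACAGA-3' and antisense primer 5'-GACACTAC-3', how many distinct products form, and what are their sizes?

Two products: 131 bp, 95 bp

The forward primer CTAGACAGA matches the top strand at positions 31–39, 67–75.
The reverse primer's reverse complement is GTAGTGTC, matching at positions 154–161.
Each forward site pairs with the reverse site to give a product ending at position 161: sizes 131, 95 bp.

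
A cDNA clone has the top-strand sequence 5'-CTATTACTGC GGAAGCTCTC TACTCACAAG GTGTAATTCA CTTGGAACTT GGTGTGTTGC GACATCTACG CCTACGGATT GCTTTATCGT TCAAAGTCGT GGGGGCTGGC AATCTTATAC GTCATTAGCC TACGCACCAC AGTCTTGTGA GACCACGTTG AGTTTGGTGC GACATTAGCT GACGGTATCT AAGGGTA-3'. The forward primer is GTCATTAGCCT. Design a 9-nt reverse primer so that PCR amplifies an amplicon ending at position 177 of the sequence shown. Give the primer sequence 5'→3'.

The forward primer binds at positions 121–131; the product's 3' end on the top strand is position 177.
The reverse primer anneals to the top strand over positions 169–177, i.e. to GCGACATTA.
Its sequence written 5'→3' is the reverse complement: TAATGTCGC.

5'-TAATGTCGC-3'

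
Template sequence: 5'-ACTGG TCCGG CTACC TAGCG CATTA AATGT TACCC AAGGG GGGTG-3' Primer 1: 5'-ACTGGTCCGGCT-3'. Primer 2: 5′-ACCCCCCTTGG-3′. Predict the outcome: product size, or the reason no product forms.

Primer 1 (ACTGGTCCGGCT) matches the top strand at positions 1–12; it acts as a forward primer.
Primer 2's reverse complement is CCAAGGGGGGT, matching the top strand at positions 34–44; it acts as a reverse primer.
The 3' ends face each other across positions 1–44, giving a 44 bp product.

Yes — a 44 bp product.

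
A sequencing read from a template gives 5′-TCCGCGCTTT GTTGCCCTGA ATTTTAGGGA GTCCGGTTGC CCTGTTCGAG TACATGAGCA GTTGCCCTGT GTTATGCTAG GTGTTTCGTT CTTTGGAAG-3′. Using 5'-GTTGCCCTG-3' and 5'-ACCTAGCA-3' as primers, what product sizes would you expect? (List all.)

72 bp, 47 bp, 22 bp

The forward primer GTTGCCCTG matches the top strand at positions 11–19, 36–44, 61–69.
The reverse primer's reverse complement is TGCTAGGT, matching at positions 75–82.
Each forward site pairs with the reverse site to give a product ending at position 82: sizes 72, 47, 22 bp.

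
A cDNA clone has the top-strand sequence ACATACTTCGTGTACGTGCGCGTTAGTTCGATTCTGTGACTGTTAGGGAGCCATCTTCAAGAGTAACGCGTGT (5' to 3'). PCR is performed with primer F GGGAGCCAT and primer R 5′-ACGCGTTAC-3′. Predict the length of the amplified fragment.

26 bp

Forward primer GGGAGCCAT is found on the top strand at positions 46–54.
Reverse complement of the reverse primer: GTAACGCGT. This occurs on the top strand at positions 63–71.
Amplicon spans positions 46–71: 26 bp.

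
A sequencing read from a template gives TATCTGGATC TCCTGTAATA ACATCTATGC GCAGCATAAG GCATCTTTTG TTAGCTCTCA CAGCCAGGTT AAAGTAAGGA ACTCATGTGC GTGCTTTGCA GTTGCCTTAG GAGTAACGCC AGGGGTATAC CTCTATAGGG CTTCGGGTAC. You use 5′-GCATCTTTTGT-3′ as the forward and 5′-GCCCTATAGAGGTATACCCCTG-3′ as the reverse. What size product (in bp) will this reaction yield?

101 bp

The forward primer matches the template at positions 41–51.
Reverse complement of the reverse primer: CAGGGGTATACCTCTATAGGGC. This occurs on the top strand at positions 120–141.
The product runs from position 41 to position 141, so its length is 141 − 41 + 1 = 101 bp.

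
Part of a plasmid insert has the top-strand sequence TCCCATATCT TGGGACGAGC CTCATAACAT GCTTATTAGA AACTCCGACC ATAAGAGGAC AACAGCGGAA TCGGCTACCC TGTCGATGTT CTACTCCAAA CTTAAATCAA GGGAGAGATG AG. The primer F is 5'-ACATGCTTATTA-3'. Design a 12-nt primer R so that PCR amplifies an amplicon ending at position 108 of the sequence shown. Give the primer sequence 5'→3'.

5'-GATTTAAGTTTG-3'

The forward primer binds at positions 27–38; the product's 3' end on the top strand is position 108.
The reverse primer anneals to the top strand over positions 97–108, i.e. to CAAACTTAAATC.
Its sequence written 5'→3' is the reverse complement: GATTTAAGTTTG.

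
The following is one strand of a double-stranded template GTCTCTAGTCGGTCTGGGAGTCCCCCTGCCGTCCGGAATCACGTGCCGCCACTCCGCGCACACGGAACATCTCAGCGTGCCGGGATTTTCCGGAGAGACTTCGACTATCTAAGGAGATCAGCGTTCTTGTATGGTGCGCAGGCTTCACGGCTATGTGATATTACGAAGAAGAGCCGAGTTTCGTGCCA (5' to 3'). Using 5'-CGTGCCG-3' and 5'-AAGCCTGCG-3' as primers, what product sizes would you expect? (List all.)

The forward primer CGTGCCG matches the top strand at positions 42–48, 76–82.
The reverse primer's reverse complement is CGCAGGCTT, matching at positions 137–145.
Each forward site pairs with the reverse site to give a product ending at position 145: sizes 104, 70 bp.

104 bp, 70 bp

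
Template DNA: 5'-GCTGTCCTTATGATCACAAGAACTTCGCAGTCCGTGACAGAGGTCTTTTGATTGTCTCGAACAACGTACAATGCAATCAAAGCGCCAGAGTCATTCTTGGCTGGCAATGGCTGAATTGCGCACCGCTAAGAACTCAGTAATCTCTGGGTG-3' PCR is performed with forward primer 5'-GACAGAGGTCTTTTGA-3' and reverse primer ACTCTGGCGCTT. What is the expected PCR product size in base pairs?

The forward primer matches the template at positions 36–51.
Reverse complement of the reverse primer: AAGCGCCAGAGT. This occurs on the top strand at positions 80–91.
Product length = (reverse-primer end) − (forward-primer start) + 1 = 91 − 36 + 1 = 56 bp.

56 bp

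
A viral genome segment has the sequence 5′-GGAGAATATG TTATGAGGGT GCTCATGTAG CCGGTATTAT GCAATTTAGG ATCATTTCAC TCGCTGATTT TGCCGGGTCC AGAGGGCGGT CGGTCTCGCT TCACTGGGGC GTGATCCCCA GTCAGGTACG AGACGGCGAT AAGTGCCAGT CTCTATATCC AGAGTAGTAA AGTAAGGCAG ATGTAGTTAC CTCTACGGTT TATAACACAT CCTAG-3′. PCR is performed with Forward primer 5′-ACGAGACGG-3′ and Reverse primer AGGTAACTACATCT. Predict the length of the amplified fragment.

Forward primer ACGAGACGG is found on the top strand at positions 128–136.
Taking the reverse complement of AGGTAACTACATCT gives AGATGTAGTTACCT, found at positions 179–192 on the template; the primer anneals here to the top strand with its 3' end pointing upstream.
Product length = (reverse-primer end) − (forward-primer start) + 1 = 192 − 128 + 1 = 65 bp.

65 bp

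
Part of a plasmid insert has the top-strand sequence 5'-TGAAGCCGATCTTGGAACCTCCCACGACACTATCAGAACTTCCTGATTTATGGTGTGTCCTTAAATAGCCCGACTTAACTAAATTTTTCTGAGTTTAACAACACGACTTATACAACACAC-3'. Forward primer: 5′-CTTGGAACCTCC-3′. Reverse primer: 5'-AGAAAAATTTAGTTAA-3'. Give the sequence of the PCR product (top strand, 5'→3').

5'-CTTGGAACCTCCCACGACACTATCAGAACTTCCTGATTTATGGTGTGTCCTTAAATAGCCCGACTTAACTAAATTTTTCT-3'

The forward primer matches the template at positions 11–22.
Reverse complement of the reverse primer: TTAACTAAATTTTTCT. This occurs on the top strand at positions 75–90.
The product is the template from position 11 through 90 (80 bp).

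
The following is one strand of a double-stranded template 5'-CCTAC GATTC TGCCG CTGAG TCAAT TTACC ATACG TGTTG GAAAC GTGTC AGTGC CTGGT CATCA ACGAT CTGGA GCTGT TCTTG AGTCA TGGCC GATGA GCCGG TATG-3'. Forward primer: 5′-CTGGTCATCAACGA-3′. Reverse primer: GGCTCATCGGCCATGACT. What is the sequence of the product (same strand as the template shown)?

5'-CTGGTCATCAACGATCTGGAGCTGTTCTTGAGTCATGGCCGATGAGCC-3'

Scanning the template, CTGGTCATCAACGA occurs at positions 56–69; this primer anneals to the bottom strand there with its 3' end pointing downstream.
The reverse primer's reverse complement is AGTCATGGCCGATGAGCC, which matches the template at positions 86–103.
The product is the template from position 56 through 103 (48 bp).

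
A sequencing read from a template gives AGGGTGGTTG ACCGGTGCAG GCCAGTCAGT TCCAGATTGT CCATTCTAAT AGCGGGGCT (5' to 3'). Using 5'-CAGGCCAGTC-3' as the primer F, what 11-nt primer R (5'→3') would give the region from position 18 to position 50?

The product's 3' end on the top strand is position 50.
The reverse primer anneals to the top strand over positions 40–50, i.e. to TCCATTCTAAT.
Its sequence written 5'→3' is the reverse complement: ATTAGAATGGA.

5'-ATTAGAATGGA-3'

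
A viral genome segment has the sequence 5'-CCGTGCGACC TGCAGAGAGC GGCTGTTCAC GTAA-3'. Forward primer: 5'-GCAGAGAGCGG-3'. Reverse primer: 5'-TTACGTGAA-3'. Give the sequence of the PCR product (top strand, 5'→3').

The forward primer matches the template at positions 12–22.
Taking the reverse complement of TTACGTGAA gives TTCACGTAA, found at positions 26–34 on the template; the primer anneals here to the top strand with its 3' end pointing upstream.
The product is the template from position 12 through 34 (23 bp).

5'-GCAGAGAGCGGCTGTTCACGTAA-3'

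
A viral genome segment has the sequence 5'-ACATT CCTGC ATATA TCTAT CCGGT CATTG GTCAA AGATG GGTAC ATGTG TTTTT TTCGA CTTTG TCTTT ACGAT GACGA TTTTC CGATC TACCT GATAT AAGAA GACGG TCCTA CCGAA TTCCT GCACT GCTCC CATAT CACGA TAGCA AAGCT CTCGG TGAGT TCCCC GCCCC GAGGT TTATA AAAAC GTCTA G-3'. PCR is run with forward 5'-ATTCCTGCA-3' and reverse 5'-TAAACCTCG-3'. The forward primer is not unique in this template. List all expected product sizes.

The forward primer ATTCCTGCA matches the top strand at positions 3–11, 120–128.
The reverse primer's reverse complement is CGAGGTTTA, matching at positions 175–183.
Each forward site pairs with the reverse site to give a product ending at position 183: sizes 181, 64 bp.

181 bp, 64 bp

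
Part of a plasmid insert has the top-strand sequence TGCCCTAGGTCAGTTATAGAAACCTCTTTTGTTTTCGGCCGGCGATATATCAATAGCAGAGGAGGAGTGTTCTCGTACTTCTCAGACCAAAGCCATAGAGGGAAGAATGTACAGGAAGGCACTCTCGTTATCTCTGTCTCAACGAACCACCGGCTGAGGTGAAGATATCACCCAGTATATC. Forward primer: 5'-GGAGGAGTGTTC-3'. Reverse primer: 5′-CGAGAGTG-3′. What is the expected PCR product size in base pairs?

Forward primer GGAGGAGTGTTC is found on the top strand at positions 61–72.
Reverse complement of the reverse primer: CACTCTCG. This occurs on the top strand at positions 120–127.
Product length = (reverse-primer end) − (forward-primer start) + 1 = 127 − 61 + 1 = 67 bp.

67 bp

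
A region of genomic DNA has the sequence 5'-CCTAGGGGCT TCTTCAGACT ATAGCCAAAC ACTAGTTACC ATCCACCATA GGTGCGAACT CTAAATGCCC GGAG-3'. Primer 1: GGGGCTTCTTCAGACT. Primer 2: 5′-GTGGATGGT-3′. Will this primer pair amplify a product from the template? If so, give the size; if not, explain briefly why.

Primer 1 (GGGGCTTCTTCAGACT) matches the top strand at positions 5–20; it acts as a forward primer.
Primer 2's reverse complement is ACCATCCAC, matching the top strand at positions 38–46; it acts as a reverse primer.
The 3' ends face each other across positions 5–46, giving a 42 bp product.

Yes — a 42 bp product.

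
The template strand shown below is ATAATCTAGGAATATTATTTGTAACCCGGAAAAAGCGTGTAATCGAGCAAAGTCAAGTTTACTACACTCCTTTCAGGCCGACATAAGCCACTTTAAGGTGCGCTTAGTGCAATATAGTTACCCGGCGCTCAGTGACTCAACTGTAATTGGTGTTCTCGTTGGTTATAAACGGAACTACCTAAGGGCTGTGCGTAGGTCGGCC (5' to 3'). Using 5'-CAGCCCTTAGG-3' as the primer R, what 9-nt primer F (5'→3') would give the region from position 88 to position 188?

The reverse primer's reverse complement CCTAAGGGCTG matches the template at positions 178–188; the product starts at position 88.
The forward primer is identical to the top strand over positions 88–96: CCACTTTAA.

5'-CCACTTTAA-3'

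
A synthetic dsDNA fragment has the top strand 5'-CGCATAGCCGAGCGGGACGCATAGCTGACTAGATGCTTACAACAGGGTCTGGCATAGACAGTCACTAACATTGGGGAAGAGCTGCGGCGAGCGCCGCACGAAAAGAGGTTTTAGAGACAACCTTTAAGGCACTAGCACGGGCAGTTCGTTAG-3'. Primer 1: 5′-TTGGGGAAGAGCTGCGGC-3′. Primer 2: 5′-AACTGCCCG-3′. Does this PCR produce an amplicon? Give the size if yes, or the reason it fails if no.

Primer 1 (TTGGGGAAGAGCTGCGGC) matches the top strand at positions 71–88; it acts as a forward primer.
Primer 2's reverse complement is CGGGCAGTT, matching the top strand at positions 138–146; it acts as a reverse primer.
The 3' ends face each other across positions 71–146, giving a 76 bp product.

Yes — a 76 bp product.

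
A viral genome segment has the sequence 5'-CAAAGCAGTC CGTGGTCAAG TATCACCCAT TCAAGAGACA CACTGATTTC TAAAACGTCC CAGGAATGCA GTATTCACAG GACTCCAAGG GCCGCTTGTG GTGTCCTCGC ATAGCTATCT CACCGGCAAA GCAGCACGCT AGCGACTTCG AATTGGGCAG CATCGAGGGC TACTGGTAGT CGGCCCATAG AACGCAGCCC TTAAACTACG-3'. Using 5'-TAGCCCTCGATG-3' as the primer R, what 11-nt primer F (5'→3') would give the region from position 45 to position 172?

5'-GATTTCTAAAA-3'

The reverse primer's reverse complement CATCGAGGGCTA matches the template at positions 161–172; the product starts at position 45.
The forward primer is identical to the top strand over positions 45–55: GATTTCTAAAA.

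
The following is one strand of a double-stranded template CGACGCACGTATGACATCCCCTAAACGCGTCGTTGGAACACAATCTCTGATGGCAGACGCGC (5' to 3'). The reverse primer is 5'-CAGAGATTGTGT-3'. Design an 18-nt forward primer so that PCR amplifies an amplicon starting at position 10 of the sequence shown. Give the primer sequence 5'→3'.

5'-TATGACATCCCCTAAACG-3'

The reverse primer's reverse complement ACACAATCTCTG matches the template at positions 38–49; the product starts at position 10.
The forward primer is identical to the top strand over positions 10–27: TATGACATCCCCTAAACG.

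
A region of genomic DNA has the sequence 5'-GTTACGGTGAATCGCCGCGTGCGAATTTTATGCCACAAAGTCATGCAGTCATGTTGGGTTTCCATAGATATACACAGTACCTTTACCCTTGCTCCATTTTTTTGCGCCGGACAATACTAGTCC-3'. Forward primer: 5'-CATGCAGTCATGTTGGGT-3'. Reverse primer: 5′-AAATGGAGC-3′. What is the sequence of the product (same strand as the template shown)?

Scanning the template, CATGCAGTCATGTTGGGT occurs at positions 42–59; this primer anneals to the bottom strand there with its 3' end pointing downstream.
Reverse complement of the reverse primer: GCTCCATTT. This occurs on the top strand at positions 91–99.
The product is the template from position 42 through 99 (58 bp).

5'-CATGCAGTCATGTTGGGTTTCCATAGATATACACAGTACCTTTACCCTTGCTCCATTT-3'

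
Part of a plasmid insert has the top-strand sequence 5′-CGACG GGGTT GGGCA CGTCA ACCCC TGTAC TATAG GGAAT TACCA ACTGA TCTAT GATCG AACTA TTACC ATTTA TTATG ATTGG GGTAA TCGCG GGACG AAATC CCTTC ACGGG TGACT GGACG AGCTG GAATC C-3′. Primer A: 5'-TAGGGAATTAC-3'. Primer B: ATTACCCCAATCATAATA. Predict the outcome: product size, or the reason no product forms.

Primer A (TAGGGAATTAC) matches the top strand at positions 33–43; it acts as a forward primer.
Primer B's reverse complement is TATTATGATTGGGGTAAT, matching the top strand at positions 74–91; it acts as a reverse primer.
The 3' ends face each other across positions 33–91, giving a 59 bp product.

Yes — a 59 bp product.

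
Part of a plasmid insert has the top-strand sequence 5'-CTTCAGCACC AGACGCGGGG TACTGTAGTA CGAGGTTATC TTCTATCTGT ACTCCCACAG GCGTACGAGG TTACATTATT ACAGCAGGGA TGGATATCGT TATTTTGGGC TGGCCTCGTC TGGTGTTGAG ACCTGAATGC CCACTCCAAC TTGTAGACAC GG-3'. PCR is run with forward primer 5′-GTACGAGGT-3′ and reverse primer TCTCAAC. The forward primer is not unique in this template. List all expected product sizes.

104 bp, 69 bp

The forward primer GTACGAGGT matches the top strand at positions 28–36, 63–71.
The reverse primer's reverse complement is GTTGAGA, matching at positions 125–131.
Each forward site pairs with the reverse site to give a product ending at position 131: sizes 104, 69 bp.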